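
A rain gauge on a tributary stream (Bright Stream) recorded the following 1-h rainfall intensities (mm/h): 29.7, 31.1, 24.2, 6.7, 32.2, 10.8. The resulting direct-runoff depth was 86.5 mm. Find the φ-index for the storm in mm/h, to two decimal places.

φ ≈ 8.30 mm/h

Only the 5 blocks with intensity above φ contribute runoff: 29.7, 31.1, 24.2, 32.2, 10.8 mm/h.
Σ(I−φ)·Δt = d  ⇒  (29.7+31.1+24.2+32.2+10.8 − 5φ)·1 = 86.5
φ = (128.0 − 86.5/1) / 5 = 8.30 mm/h.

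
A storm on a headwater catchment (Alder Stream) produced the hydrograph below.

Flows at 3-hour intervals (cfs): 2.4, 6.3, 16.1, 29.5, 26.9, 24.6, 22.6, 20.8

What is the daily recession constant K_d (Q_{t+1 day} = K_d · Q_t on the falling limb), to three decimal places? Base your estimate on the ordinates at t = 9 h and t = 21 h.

Between t = 9 h and t = 21 h the flow falls from 29.5 to 20.8 cfs over 4×3 h = 12 h.
Per-interval ratio K = (20.8/29.5)^(1/4) = 0.9163; K_d = K^(24/3) = 0.497.

K_d ≈ 0.497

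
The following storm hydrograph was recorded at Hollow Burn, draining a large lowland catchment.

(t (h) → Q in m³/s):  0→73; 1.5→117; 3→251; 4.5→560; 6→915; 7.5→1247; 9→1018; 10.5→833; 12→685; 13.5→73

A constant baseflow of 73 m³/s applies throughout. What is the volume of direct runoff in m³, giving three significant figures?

V ≈ 2.72 × 10^7 m³

Direct-runoff ordinates (Q − Q_b): 0.0, 44.0, 178.0, 487.0, 842.0, 1174.0, 945.0, 760.0, 612.0, 0.0 m³/s.
ΣQ_DR = 5042 m³/s.
With Δt = 1.5 h = 5400 s, V = ΣQ_DR · Δt = 5042 × 5400 = 2.72 × 10^7 m³.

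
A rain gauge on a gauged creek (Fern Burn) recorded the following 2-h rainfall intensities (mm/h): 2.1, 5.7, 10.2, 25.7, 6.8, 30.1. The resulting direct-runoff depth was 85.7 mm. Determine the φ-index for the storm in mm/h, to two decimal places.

Only the 3 blocks with intensity above φ contribute runoff: 10.2, 25.7, 30.1 mm/h.
Σ(I−φ)·Δt = d  ⇒  (10.2+25.7+30.1 − 3φ)·2 = 85.7
φ = (66.00 − 85.7/2) / 3 = 7.72 mm/h.

φ ≈ 7.72 mm/h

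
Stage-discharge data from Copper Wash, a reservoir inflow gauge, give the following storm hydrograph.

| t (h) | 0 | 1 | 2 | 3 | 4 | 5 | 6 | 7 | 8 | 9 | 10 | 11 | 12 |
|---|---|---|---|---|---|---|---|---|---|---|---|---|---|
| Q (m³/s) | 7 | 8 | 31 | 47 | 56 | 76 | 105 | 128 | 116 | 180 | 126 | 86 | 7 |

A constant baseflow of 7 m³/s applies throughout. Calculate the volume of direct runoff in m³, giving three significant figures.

Direct-runoff ordinates (Q − Q_b): 0.0, 1.0, 24.0, 40.0, 49.0, 69.0, 98.0, 121.0, 109.0, 173.0, 119.0, 79.0, 0.0 m³/s.
ΣQ_DR = 882.0 m³/s.
With Δt = 1 h = 3600 s, V = ΣQ_DR · Δt = 882.0 × 3600 = 3.18 × 10^6 m³.

V ≈ 3.18 × 10^6 m³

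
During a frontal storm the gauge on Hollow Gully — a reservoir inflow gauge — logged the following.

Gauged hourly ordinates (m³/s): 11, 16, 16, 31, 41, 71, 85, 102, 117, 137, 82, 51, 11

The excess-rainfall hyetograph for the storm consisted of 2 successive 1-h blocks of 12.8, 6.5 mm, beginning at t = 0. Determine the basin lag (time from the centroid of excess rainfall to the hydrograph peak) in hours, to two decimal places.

t_L ≈ 8.16 h

Centroid of excess rainfall: t_c = Σ P_i·t̄_i / ΣP_i = 0.8368 h (block centres at 0.5, 1.5 h).
Hydrograph peak occurs at t = 9 h, so basin lag t_L = 9 − 0.8368 = 8.16 h.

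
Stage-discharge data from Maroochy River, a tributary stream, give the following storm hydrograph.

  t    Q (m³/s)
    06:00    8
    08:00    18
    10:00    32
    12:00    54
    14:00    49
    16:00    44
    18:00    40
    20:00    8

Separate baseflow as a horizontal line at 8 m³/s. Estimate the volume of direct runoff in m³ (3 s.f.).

V ≈ 1.36 × 10^6 m³

Direct-runoff ordinates (Q − Q_b): 0.0, 10.0, 24.0, 46.0, 41.0, 36.0, 32.0, 0.0 m³/s.
ΣQ_DR = 189.0 m³/s.
With Δt = 2 h = 7200 s, V = ΣQ_DR · Δt = 189.0 × 7200 = 1.36 × 10^6 m³.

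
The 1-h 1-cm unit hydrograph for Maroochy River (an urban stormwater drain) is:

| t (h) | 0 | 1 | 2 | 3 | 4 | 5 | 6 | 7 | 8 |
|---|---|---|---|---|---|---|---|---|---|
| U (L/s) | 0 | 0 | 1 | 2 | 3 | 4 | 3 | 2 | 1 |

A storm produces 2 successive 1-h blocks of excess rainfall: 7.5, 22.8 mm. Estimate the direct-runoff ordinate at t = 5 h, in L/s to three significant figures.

By discrete convolution, Q_j = Σ (P_i / 10 mm) · U_{j−i}.
At t = 5 h (j=5): Q = (7.5/10)·4 + (22.8/10)·3 = 9.84 L/s.

Q ≈ 9.84 L/s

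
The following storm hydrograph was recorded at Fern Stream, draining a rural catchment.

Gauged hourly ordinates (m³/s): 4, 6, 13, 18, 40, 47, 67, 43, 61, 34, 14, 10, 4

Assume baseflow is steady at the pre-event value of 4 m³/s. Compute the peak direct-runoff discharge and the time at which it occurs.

Subtracting baseflow gives direct-runoff ordinates: 0.0, 2.0, 9.0, 14.0, 36.0, 43.0, 63.0, 39.0, 57.0, 30.0, 10.0, 6.0, 0.0 m³/s.
The maximum is 63.0 m³/s, occurring at the reading for t = 6 h.

Q_p = 63.0 m³/s at t = 6 h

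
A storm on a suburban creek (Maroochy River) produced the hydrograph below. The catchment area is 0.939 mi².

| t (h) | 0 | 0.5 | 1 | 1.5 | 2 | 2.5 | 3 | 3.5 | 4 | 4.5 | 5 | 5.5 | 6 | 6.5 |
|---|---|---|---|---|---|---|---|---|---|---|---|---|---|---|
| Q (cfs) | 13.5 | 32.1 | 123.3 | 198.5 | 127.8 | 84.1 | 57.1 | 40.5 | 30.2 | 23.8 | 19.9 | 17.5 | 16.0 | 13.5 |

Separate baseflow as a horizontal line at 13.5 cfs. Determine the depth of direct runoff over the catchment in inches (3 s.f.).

Direct runoff: 0.0, 18.6, 109.8, 185.0, 114.3, 70.6, 43.6, 27.0, 16.7, 10.3, 6.4, 4.0, 2.5, 0.0 cfs; ΣQ_DR = 608.8 cfs.
V = ΣQ_DR · Δt = 608.8 × 1800 s = 1.096 × 10^6 ft³.
Over A = 0.939 mi², depth = V / A = 0.502 in.

d ≈ 0.502 in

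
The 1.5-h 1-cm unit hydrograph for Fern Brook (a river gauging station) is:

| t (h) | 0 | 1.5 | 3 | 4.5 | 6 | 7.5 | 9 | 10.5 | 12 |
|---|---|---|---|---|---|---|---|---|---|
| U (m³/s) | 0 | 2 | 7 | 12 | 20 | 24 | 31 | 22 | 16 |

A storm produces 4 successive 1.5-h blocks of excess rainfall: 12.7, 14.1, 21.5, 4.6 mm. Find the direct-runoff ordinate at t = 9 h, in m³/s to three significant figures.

By discrete convolution, Q_j = Σ (P_i / 10 mm) · U_{j−i}.
At t = 9 h (j=6): Q = (12.7/10)·31 + (14.1/10)·24 + (21.5/10)·20 + (4.6/10)·12 = 122 m³/s.

Q ≈ 122 m³/s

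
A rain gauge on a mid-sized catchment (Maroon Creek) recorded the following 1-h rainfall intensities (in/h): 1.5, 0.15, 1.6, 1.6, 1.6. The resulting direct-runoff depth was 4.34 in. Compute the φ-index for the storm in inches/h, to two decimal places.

φ ≈ 0.49 in/h

Only the 4 blocks with intensity above φ contribute runoff: 1.5, 1.6, 1.6, 1.6 in/h.
Σ(I−φ)·Δt = d  ⇒  (1.5+1.6+1.6+1.6 − 4φ)·1 = 4.34
φ = (6.300 − 4.34/1) / 4 = 0.49 in/h.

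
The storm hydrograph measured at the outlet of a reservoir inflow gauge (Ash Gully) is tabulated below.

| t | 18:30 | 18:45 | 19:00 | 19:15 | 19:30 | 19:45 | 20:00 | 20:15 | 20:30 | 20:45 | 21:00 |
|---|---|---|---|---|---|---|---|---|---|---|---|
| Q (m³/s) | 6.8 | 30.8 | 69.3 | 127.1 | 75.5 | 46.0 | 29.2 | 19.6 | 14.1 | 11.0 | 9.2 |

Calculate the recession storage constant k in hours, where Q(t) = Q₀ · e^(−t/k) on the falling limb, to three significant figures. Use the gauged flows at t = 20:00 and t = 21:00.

On the falling limb, Q drops from 29.2 to 9.2 m³/s between t = 20:00 and t = 21:00 (Δt = 1 h).
k = −Δt / ln(Q₂/Q₁) = −1 / ln(9.2/29.2) = 0.866 h.

k ≈ 0.866 h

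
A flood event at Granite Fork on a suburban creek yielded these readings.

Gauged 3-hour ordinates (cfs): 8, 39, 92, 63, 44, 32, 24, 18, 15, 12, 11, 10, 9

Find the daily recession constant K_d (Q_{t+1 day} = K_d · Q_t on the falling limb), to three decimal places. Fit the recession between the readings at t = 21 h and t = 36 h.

K_d ≈ 0.330

Between t = 21 h and t = 36 h the flow falls from 18 to 9 cfs over 5×3 h = 15 h.
Per-interval ratio K = (9/18)^(1/5) = 0.8706; K_d = K^(24/3) = 0.330.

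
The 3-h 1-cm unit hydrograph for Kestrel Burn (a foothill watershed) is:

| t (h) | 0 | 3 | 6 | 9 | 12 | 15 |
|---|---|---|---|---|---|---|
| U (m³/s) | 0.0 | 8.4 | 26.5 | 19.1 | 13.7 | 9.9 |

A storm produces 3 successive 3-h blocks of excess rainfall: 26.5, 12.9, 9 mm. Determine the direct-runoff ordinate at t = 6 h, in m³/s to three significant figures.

Q ≈ 81.1 m³/s

By discrete convolution, Q_j = Σ (P_i / 10 mm) · U_{j−i}.
At t = 6 h (j=2): Q = (26.5/10)·26.5 + (12.9/10)·8.4 + (9/10)·0.0 = 81.1 m³/s.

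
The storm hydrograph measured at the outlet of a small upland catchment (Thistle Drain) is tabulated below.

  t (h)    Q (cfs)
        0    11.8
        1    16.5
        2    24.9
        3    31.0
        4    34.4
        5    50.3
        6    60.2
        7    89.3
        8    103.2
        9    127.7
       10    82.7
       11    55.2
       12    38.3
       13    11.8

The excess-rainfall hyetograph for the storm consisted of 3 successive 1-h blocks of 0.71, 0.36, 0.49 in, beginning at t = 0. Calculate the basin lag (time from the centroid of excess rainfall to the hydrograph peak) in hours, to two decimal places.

Centroid of excess rainfall: t_c = Σ P_i·t̄_i / ΣP_i = 1.3590 h (block centres at 0.5, 1.5, 2.5 h).
Hydrograph peak occurs at t = 9 h, so basin lag t_L = 9 − 1.3590 = 7.64 h.

t_L ≈ 7.64 h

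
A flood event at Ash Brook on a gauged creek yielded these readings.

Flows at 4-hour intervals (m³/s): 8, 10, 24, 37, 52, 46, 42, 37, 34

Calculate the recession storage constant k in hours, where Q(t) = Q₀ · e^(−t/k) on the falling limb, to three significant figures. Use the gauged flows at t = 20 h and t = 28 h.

On the falling limb, Q drops from 46 to 37 m³/s between t = 20 h and t = 28 h (Δt = 8 h).
k = −Δt / ln(Q₂/Q₁) = −8 / ln(37/46) = 36.7 h.

k ≈ 36.7 h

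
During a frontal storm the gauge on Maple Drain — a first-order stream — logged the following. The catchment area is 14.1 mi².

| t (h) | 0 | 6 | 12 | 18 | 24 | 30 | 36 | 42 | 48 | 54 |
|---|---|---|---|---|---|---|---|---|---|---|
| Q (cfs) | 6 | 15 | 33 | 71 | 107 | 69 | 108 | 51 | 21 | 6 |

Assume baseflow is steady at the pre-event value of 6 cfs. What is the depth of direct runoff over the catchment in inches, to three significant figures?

Direct runoff: 0.0, 9.0, 27.0, 65.0, 101.0, 63.0, 102.0, 45.0, 15.0, 0.0 cfs; ΣQ_DR = 427.0 cfs.
V = ΣQ_DR · Δt = 427.0 × 21600 s = 9.223 × 10^6 ft³.
Over A = 14.1 mi², depth = V / A = 0.282 in.

d ≈ 0.282 in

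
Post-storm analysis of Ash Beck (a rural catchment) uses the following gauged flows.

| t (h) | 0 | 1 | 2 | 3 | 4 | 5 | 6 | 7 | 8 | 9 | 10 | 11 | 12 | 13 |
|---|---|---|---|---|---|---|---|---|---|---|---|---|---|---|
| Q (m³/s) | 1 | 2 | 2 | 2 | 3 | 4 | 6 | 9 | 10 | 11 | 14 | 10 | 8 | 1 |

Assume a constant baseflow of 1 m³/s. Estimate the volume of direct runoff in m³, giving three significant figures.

V ≈ 2.48 × 10^5 m³

Direct-runoff ordinates (Q − Q_b): 0.0, 1.0, 1.0, 1.0, 2.0, 3.0, 5.0, 8.0, 9.0, 10.0, 13.0, 9.0, 7.0, 0.0 m³/s.
ΣQ_DR = 69.00 m³/s.
With Δt = 1 h = 3600 s, V = ΣQ_DR · Δt = 69.00 × 3600 = 2.48 × 10^5 m³.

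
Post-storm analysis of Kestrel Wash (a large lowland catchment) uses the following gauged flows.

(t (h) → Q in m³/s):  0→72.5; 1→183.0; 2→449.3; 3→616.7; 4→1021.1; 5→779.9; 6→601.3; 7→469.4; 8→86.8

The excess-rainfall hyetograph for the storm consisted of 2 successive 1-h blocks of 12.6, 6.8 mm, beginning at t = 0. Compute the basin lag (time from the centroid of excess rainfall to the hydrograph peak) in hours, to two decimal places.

Centroid of excess rainfall: t_c = Σ P_i·t̄_i / ΣP_i = 0.8505 h (block centres at 0.5, 1.5 h).
Hydrograph peak occurs at t = 4 h, so basin lag t_L = 4 − 0.8505 = 3.15 h.

t_L ≈ 3.15 h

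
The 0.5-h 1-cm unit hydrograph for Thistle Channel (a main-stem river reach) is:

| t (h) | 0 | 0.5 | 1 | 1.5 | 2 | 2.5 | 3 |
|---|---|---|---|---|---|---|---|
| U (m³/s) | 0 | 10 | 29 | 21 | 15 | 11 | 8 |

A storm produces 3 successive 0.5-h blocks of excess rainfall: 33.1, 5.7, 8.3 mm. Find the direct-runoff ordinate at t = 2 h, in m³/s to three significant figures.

By discrete convolution, Q_j = Σ (P_i / 10 mm) · U_{j−i}.
At t = 2 h (j=4): Q = (33.1/10)·15 + (5.7/10)·21 + (8.3/10)·29 = 85.7 m³/s.

Q ≈ 85.7 m³/s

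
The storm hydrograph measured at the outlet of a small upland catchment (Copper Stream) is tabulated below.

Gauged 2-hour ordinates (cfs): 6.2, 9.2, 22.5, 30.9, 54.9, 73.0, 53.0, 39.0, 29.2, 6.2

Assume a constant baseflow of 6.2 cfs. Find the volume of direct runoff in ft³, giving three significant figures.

Direct-runoff ordinates (Q − Q_b): 0.0, 3.0, 16.3, 24.7, 48.7, 66.8, 46.8, 32.8, 23.0, 0.0 cfs.
ΣQ_DR = 262.1 cfs.
With Δt = 2 h = 7200 s, V = ΣQ_DR · Δt = 262.1 × 7200 = 1.89 × 10^6 ft³.

V ≈ 1.89 × 10^6 ft³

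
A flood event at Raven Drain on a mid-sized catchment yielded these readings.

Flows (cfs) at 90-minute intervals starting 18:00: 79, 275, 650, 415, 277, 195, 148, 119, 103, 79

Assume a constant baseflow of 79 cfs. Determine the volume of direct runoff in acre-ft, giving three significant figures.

V ≈ 192 acre-ft

Direct-runoff ordinates (Q − Q_b): 0.0, 196.0, 571.0, 336.0, 198.0, 116.0, 69.0, 40.0, 24.0, 0.0 cfs.
ΣQ_DR = 1550 cfs.
With Δt = 1.5 h = 5400 s, V = ΣQ_DR · Δt = 1550 × 5400 = 8.37 × 10^6 ft³ = 192 acre-ft.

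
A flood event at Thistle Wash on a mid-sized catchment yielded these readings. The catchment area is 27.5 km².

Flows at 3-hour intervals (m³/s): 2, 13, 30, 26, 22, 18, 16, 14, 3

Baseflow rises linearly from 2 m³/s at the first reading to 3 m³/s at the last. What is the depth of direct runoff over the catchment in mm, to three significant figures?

Direct runoff: 0.00, 10.88, 27.75, 23.62, 19.50, 15.38, 13.25, 11.12, 0.00 m³/s; ΣQ_DR = 121.5 m³/s.
V = ΣQ_DR · Δt = 121.5 × 10800 s = 1.312 × 10^6 m³.
Over A = 27.5 km², depth = V / A = 47.7 mm.

d ≈ 47.7 mm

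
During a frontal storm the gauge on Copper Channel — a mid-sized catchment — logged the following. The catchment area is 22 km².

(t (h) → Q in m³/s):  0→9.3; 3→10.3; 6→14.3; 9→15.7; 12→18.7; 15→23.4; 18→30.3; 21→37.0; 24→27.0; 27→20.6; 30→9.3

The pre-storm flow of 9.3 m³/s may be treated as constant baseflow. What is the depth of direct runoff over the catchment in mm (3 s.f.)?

Direct runoff: 0.0, 1.0, 5.0, 6.4, 9.4, 14.1, 21.0, 27.7, 17.7, 11.3, 0.0 m³/s; ΣQ_DR = 113.6 m³/s.
V = ΣQ_DR · Δt = 113.6 × 10800 s = 1.227 × 10^6 m³.
Over A = 22 km², depth = V / A = 55.8 mm.

d ≈ 55.8 mm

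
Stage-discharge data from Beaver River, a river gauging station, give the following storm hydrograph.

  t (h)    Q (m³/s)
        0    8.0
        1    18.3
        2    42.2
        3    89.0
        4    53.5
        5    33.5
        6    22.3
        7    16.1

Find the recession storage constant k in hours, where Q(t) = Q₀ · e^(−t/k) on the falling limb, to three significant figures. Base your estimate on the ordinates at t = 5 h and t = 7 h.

k ≈ 2.73 h

On the falling limb, Q drops from 33.5 to 16.1 m³/s between t = 5 h and t = 7 h (Δt = 2 h).
k = −Δt / ln(Q₂/Q₁) = −2 / ln(16.1/33.5) = 2.73 h.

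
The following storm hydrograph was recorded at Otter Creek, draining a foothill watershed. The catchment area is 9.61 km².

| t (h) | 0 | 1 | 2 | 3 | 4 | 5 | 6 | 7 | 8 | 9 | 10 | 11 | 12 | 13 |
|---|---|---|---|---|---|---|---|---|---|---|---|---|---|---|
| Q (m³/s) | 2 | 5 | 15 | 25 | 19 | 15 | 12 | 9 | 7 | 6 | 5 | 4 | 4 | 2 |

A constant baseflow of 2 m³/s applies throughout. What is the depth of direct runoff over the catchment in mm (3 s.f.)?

d ≈ 38.2 mm

Direct runoff: 0.0, 3.0, 13.0, 23.0, 17.0, 13.0, 10.0, 7.0, 5.0, 4.0, 3.0, 2.0, 2.0, 0.0 m³/s; ΣQ_DR = 102.0 m³/s.
V = ΣQ_DR · Δt = 102.0 × 3600 s = 3.672 × 10^5 m³.
Over A = 9.61 km², depth = V / A = 38.2 mm.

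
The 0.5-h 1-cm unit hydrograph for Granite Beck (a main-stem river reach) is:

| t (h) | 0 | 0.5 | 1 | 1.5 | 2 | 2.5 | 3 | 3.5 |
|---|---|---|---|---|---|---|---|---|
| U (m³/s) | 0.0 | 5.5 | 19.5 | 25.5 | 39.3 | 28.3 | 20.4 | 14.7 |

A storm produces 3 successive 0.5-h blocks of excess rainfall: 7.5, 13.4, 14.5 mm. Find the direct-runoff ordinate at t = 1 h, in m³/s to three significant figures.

Q ≈ 22.0 m³/s

By discrete convolution, Q_j = Σ (P_i / 10 mm) · U_{j−i}.
At t = 1 h (j=2): Q = (7.5/10)·19.5 + (13.4/10)·5.5 + (14.5/10)·0.0 = 22.0 m³/s.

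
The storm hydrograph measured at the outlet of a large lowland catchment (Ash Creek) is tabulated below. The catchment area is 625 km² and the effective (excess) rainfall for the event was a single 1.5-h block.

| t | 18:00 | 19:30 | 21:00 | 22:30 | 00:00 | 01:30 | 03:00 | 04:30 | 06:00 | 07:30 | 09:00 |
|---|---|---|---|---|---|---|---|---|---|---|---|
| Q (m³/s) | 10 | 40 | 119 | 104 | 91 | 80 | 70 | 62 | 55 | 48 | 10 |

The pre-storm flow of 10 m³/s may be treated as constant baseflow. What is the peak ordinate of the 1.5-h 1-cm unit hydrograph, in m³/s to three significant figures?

Direct runoff: 0.0, 30.0, 109.0, 94.0, 81.0, 70.0, 60.0, 52.0, 45.0, 38.0, 0.0 m³/s; ΣQ_DR = 579.0 m³/s, peak = 109.0 m³/s.
Runoff depth d = ΣQ_DR·Δt / A = 579.0 × 5400 / (625 km²) = 5.003 mm.
The 1-cm UH is the DRH scaled by (10 mm)/d, so U_p = 109.0 × 10/5.003 = 218 m³/s.

U_p ≈ 218 m³/s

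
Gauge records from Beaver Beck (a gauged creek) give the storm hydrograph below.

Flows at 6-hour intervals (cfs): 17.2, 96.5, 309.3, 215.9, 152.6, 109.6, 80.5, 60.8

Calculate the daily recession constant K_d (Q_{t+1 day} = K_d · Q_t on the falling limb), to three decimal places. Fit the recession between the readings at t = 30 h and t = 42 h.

K_d ≈ 0.308

Between t = 30 h and t = 42 h the flow falls from 109.6 to 60.8 cfs over 2×6 h = 12 h.
Per-interval ratio K = (60.8/109.6)^(1/2) = 0.7448; K_d = K^(24/6) = 0.308.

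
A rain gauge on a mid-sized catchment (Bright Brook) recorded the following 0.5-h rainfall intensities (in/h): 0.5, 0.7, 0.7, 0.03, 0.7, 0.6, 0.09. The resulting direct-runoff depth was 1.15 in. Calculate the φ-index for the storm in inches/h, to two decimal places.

φ ≈ 0.18 in/h

Only the 5 blocks with intensity above φ contribute runoff: 0.5, 0.7, 0.7, 0.7, 0.6 in/h.
Σ(I−φ)·Δt = d  ⇒  (0.5+0.7+0.7+0.7+0.6 − 5φ)·0.5 = 1.15
φ = (3.200 − 1.15/0.5) / 5 = 0.18 in/h.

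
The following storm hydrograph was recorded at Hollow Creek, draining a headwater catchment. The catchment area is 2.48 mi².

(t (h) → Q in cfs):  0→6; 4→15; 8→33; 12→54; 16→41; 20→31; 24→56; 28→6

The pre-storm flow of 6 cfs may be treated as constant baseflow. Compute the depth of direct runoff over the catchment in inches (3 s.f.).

Direct runoff: 0.0, 9.0, 27.0, 48.0, 35.0, 25.0, 50.0, 0.0 cfs; ΣQ_DR = 194.0 cfs.
V = ΣQ_DR · Δt = 194.0 × 14400 s = 2.794 × 10^6 ft³.
Over A = 2.48 mi², depth = V / A = 0.485 in.

d ≈ 0.485 in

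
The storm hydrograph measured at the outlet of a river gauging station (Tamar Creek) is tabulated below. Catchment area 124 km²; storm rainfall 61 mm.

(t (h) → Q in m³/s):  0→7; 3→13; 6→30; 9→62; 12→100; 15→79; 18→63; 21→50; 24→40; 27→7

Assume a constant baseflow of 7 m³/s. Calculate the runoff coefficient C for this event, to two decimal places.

C ≈ 0.54

ΣQ_DR = 381.0 m³/s; V = ΣQ_DR·Δt = 4.115 × 10^6 m³.
Runoff depth d = V / A = 33.18 mm.
C = d / P = 33.18 / 61 = 0.54.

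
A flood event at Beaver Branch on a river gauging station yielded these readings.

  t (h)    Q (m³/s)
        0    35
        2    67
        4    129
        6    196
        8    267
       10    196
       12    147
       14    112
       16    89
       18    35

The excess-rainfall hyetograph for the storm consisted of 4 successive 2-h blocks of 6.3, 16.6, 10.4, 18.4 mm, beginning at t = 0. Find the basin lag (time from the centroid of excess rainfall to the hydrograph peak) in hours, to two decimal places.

t_L ≈ 3.42 h

Centroid of excess rainfall: t_c = Σ P_i·t̄_i / ΣP_i = 4.5822 h (block centres at 1, 3, 5, 7 h).
Hydrograph peak occurs at t = 8 h, so basin lag t_L = 8 − 4.5822 = 3.42 h.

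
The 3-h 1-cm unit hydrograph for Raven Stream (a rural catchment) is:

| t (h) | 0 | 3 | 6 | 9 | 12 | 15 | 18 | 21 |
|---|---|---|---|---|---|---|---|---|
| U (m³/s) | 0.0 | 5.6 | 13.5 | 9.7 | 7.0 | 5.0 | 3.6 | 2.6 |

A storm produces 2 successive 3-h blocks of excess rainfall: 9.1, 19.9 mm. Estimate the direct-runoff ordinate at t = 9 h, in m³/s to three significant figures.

By discrete convolution, Q_j = Σ (P_i / 10 mm) · U_{j−i}.
At t = 9 h (j=3): Q = (9.1/10)·9.7 + (19.9/10)·13.5 = 35.7 m³/s.

Q ≈ 35.7 m³/s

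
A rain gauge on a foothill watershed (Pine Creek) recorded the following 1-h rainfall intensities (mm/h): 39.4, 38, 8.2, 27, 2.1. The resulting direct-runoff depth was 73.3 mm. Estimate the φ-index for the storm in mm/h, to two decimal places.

φ ≈ 10.37 mm/h

Only the 3 blocks with intensity above φ contribute runoff: 39.4, 38, 27 mm/h.
Σ(I−φ)·Δt = d  ⇒  (39.4+38+27 − 3φ)·1 = 73.3
φ = (104.4 − 73.3/1) / 3 = 10.37 mm/h.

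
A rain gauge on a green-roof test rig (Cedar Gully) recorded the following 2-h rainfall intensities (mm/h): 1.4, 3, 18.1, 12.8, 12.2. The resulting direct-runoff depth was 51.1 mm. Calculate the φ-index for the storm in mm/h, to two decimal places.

Only the 3 blocks with intensity above φ contribute runoff: 18.1, 12.8, 12.2 mm/h.
Σ(I−φ)·Δt = d  ⇒  (18.1+12.8+12.2 − 3φ)·2 = 51.1
φ = (43.10 − 51.1/2) / 3 = 5.85 mm/h.

φ ≈ 5.85 mm/h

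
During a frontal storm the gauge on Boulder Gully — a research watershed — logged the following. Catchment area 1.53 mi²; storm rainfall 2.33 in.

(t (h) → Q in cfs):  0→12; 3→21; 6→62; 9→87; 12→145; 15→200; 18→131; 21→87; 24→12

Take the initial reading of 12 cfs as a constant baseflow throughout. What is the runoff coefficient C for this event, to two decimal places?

ΣQ_DR = 649.0 cfs; V = ΣQ_DR·Δt = 7.009 × 10^6 ft³.
Runoff depth d = V / A = 1.972 in.
C = d / P = 1.972 / 2.33 = 0.85.

C ≈ 0.85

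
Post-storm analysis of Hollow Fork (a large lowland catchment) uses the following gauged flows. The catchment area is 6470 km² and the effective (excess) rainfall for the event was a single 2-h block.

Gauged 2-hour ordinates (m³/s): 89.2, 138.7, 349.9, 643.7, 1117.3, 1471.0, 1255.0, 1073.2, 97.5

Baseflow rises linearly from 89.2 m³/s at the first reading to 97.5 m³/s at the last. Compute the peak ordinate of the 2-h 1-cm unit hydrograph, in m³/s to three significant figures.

U_p ≈ 2290 m³/s

Direct runoff: 0.00, 48.46, 258.62, 551.39, 1023.95, 1376.61, 1159.58, 976.74, 0.00 m³/s; ΣQ_DR = 5395 m³/s, peak = 1376.61 m³/s.
Runoff depth d = ΣQ_DR·Δt / A = 5395 × 7200 / (6470 km²) = 6.004 mm.
The 1-cm UH is the DRH scaled by (10 mm)/d, so U_p = 1376.61 × 10/6.004 = 2290 m³/s.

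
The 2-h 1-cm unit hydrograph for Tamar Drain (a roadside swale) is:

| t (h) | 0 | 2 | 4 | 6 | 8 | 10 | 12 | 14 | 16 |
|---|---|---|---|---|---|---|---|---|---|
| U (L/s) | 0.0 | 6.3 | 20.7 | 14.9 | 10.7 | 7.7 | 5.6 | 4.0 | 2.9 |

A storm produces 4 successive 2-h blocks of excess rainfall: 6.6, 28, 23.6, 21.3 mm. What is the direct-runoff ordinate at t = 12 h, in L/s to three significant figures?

By discrete convolution, Q_j = Σ (P_i / 10 mm) · U_{j−i}.
At t = 12 h (j=6): Q = (6.6/10)·5.6 + (28/10)·7.7 + (23.6/10)·10.7 + (21.3/10)·14.9 = 82.2 L/s.

Q ≈ 82.2 L/s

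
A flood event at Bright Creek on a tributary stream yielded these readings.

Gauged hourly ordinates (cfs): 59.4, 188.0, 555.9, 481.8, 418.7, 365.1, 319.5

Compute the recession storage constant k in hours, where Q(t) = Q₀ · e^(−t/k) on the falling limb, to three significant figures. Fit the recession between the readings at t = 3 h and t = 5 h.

On the falling limb, Q drops from 481.8 to 365.1 cfs between t = 3 h and t = 5 h (Δt = 2 h).
k = −Δt / ln(Q₂/Q₁) = −2 / ln(365.1/481.8) = 7.21 h.

k ≈ 7.21 h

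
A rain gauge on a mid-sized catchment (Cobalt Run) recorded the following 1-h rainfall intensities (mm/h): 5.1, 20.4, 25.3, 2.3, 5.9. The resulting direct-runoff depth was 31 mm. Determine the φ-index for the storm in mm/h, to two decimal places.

φ ≈ 7.35 mm/h

Only the 2 blocks with intensity above φ contribute runoff: 20.4, 25.3 mm/h.
Σ(I−φ)·Δt = d  ⇒  (20.4+25.3 − 2φ)·1 = 31
φ = (45.70 − 31/1) / 2 = 7.35 mm/h.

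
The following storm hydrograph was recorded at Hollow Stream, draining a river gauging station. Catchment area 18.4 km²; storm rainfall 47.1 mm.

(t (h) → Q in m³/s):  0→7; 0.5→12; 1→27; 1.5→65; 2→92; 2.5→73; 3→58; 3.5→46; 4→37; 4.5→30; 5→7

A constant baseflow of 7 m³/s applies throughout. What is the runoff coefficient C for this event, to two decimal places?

ΣQ_DR = 377.0 m³/s; V = ΣQ_DR·Δt = 6.786 × 10^5 m³.
Runoff depth d = V / A = 36.88 mm.
C = d / P = 36.88 / 47.1 = 0.78.

C ≈ 0.78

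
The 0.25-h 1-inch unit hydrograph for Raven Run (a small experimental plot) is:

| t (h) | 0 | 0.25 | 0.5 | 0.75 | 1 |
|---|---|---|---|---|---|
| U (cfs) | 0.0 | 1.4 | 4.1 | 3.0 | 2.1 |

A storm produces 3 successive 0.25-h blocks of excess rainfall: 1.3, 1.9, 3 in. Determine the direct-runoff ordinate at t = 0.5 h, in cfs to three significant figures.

By discrete convolution, Q_j = Σ (P_i / 1 in) · U_{j−i}.
At t = 0.5 h (j=2): Q = (1.3/1)·4.1 + (1.9/1)·1.4 + (3/1)·0.0 = 7.99 cfs.

Q ≈ 7.99 cfs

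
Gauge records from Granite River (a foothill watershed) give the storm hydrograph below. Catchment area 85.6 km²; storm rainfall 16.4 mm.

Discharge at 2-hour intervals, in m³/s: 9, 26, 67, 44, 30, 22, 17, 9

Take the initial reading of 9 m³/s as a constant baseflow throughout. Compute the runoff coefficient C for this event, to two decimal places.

ΣQ_DR = 152.0 m³/s; V = ΣQ_DR·Δt = 1.094 × 10^6 m³.
Runoff depth d = V / A = 12.79 mm.
C = d / P = 12.79 / 16.4 = 0.78.

C ≈ 0.78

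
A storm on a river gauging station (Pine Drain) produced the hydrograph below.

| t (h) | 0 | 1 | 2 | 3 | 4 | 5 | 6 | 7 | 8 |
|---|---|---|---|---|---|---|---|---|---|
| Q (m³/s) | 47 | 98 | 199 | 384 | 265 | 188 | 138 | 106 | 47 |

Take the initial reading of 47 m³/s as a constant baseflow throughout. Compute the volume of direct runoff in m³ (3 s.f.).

V ≈ 3.78 × 10^6 m³

Direct-runoff ordinates (Q − Q_b): 0.0, 51.0, 152.0, 337.0, 218.0, 141.0, 91.0, 59.0, 0.0 m³/s.
ΣQ_DR = 1049 m³/s.
With Δt = 1 h = 3600 s, V = ΣQ_DR · Δt = 1049 × 3600 = 3.78 × 10^6 m³.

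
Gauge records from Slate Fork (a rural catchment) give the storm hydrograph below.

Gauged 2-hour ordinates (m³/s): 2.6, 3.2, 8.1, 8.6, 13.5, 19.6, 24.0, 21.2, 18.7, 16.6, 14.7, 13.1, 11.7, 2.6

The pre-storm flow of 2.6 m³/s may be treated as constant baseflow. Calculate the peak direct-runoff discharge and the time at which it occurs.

Q_p = 21.4 m³/s at t = 12 h

Subtracting baseflow gives direct-runoff ordinates: 0.0, 0.6, 5.5, 6.0, 10.9, 17.0, 21.4, 18.6, 16.1, 14.0, 12.1, 10.5, 9.1, 0.0 m³/s.
The maximum is 21.4 m³/s, occurring at the reading for t = 12 h.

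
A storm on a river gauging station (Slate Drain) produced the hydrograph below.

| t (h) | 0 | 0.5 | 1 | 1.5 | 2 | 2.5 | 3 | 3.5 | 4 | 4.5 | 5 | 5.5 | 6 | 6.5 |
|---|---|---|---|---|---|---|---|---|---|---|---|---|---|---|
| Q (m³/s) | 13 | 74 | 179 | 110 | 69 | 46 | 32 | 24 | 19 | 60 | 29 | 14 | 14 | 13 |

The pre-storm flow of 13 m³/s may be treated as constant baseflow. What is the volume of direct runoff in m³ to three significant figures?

V ≈ 9.25 × 10^5 m³

Direct-runoff ordinates (Q − Q_b): 0.0, 61.0, 166.0, 97.0, 56.0, 33.0, 19.0, 11.0, 6.0, 47.0, 16.0, 1.0, 1.0, 0.0 m³/s.
ΣQ_DR = 514.0 m³/s.
With Δt = 0.5 h = 1800 s, V = ΣQ_DR · Δt = 514.0 × 1800 = 9.25 × 10^5 m³.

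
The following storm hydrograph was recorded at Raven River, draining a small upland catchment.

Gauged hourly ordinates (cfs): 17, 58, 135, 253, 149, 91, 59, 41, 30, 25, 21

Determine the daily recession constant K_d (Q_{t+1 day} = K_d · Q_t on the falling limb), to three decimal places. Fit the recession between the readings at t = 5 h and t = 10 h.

Between t = 5 h and t = 10 h the flow falls from 91 to 21 cfs over 5×1 h = 5 h.
Per-interval ratio K = (21/91)^(1/5) = 0.7458; K_d = K^(24/1) = 0.001.

K_d ≈ 0.001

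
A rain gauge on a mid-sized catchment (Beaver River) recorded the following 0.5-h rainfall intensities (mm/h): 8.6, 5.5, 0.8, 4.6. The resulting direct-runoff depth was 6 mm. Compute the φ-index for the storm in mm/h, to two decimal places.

Only the 3 blocks with intensity above φ contribute runoff: 8.6, 5.5, 4.6 mm/h.
Σ(I−φ)·Δt = d  ⇒  (8.6+5.5+4.6 − 3φ)·0.5 = 6
φ = (18.70 − 6/0.5) / 3 = 2.23 mm/h.

φ ≈ 2.23 mm/h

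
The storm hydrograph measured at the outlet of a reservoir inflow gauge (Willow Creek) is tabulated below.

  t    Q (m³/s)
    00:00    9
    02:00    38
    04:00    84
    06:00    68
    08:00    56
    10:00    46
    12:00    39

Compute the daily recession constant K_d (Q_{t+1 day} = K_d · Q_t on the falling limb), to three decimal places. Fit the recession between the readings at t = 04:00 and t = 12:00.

Between t = 04:00 and t = 12:00 the flow falls from 84 to 39 m³/s over 4×2 h = 8 h.
Per-interval ratio K = (39/84)^(1/4) = 0.8255; K_d = K^(24/2) = 0.100.

K_d ≈ 0.100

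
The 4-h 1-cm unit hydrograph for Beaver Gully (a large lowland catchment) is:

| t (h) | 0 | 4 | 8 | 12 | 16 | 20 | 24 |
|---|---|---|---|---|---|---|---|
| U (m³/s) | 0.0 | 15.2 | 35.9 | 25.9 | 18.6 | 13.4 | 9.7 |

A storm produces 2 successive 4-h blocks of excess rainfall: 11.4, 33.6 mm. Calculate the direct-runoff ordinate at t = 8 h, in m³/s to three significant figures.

Q ≈ 92.0 m³/s

By discrete convolution, Q_j = Σ (P_i / 10 mm) · U_{j−i}.
At t = 8 h (j=2): Q = (11.4/10)·35.9 + (33.6/10)·15.2 = 92.0 m³/s.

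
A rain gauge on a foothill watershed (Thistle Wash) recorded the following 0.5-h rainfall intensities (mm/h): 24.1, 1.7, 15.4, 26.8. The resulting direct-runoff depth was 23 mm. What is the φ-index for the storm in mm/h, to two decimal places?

φ ≈ 6.77 mm/h

Only the 3 blocks with intensity above φ contribute runoff: 24.1, 15.4, 26.8 mm/h.
Σ(I−φ)·Δt = d  ⇒  (24.1+15.4+26.8 − 3φ)·0.5 = 23
φ = (66.30 − 23/0.5) / 3 = 6.77 mm/h.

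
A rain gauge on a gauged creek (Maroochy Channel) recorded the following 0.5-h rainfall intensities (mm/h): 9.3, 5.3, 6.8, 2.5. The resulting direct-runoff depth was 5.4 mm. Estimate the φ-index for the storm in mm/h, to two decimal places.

Only the 3 blocks with intensity above φ contribute runoff: 9.3, 5.3, 6.8 mm/h.
Σ(I−φ)·Δt = d  ⇒  (9.3+5.3+6.8 − 3φ)·0.5 = 5.4
φ = (21.40 − 5.4/0.5) / 3 = 3.53 mm/h.

φ ≈ 3.53 mm/h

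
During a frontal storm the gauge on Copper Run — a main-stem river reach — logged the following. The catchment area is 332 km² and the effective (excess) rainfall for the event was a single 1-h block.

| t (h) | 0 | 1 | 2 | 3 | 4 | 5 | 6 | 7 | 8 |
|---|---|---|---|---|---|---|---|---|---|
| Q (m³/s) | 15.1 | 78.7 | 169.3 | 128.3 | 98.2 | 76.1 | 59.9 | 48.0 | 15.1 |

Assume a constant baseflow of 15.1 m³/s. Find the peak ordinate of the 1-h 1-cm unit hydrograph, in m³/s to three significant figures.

Direct runoff: 0.0, 63.6, 154.2, 113.2, 83.1, 61.0, 44.8, 32.9, 0.0 m³/s; ΣQ_DR = 552.8 m³/s, peak = 154.2 m³/s.
Runoff depth d = ΣQ_DR·Δt / A = 552.8 × 3600 / (332 km²) = 5.994 mm.
The 1-cm UH is the DRH scaled by (10 mm)/d, so U_p = 154.2 × 10/5.994 = 257 m³/s.

U_p ≈ 257 m³/s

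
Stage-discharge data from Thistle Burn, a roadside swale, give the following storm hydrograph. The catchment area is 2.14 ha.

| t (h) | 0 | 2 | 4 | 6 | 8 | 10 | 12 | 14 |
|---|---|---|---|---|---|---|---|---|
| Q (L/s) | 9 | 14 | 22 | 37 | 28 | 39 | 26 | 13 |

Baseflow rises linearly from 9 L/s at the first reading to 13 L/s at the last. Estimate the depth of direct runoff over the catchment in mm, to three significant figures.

d ≈ 33.6 mm

Direct runoff: 0.00, 4.43, 11.86, 26.29, 16.71, 27.14, 13.57, 0.00 L/s; ΣQ_DR = 100.0 L/s.
V = ΣQ_DR · Δt = 100.0 × 7200 s = 7.200 × 10^5 L.
Over A = 2.14 ha, depth = V / A = 33.6 mm.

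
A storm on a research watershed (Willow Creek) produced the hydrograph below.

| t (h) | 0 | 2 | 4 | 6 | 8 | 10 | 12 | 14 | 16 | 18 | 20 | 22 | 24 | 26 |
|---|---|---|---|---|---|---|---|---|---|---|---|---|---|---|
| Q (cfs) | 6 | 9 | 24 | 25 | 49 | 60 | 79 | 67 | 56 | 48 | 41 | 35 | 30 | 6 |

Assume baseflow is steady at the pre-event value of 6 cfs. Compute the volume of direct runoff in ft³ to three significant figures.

Direct-runoff ordinates (Q − Q_b): 0.0, 3.0, 18.0, 19.0, 43.0, 54.0, 73.0, 61.0, 50.0, 42.0, 35.0, 29.0, 24.0, 0.0 cfs.
ΣQ_DR = 451.0 cfs.
With Δt = 2 h = 7200 s, V = ΣQ_DR · Δt = 451.0 × 7200 = 3.25 × 10^6 ft³.

V ≈ 3.25 × 10^6 ft³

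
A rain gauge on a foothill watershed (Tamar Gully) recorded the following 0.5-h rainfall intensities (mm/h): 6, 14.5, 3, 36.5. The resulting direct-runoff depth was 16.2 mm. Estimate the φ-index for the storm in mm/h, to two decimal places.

Only the 2 blocks with intensity above φ contribute runoff: 14.5, 36.5 mm/h.
Σ(I−φ)·Δt = d  ⇒  (14.5+36.5 − 2φ)·0.5 = 16.2
φ = (51.00 − 16.2/0.5) / 2 = 9.30 mm/h.

φ ≈ 9.30 mm/h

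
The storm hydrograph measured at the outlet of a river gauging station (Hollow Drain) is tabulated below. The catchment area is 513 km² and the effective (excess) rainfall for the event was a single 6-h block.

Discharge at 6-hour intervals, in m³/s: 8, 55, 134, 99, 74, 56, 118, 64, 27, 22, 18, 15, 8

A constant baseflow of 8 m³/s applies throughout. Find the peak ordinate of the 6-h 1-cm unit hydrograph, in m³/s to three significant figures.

U_p ≈ 50.4 m³/s

Direct runoff: 0.0, 47.0, 126.0, 91.0, 66.0, 48.0, 110.0, 56.0, 19.0, 14.0, 10.0, 7.0, 0.0 m³/s; ΣQ_DR = 594.0 m³/s, peak = 126.0 m³/s.
Runoff depth d = ΣQ_DR·Δt / A = 594.0 × 21600 / (513 km²) = 25.01 mm.
The 1-cm UH is the DRH scaled by (10 mm)/d, so U_p = 126.0 × 10/25.01 = 50.4 m³/s.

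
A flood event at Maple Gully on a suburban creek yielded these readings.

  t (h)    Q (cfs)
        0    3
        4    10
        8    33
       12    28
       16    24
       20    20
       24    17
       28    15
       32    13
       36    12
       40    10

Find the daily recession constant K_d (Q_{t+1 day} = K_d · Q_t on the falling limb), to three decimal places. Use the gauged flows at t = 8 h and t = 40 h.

Between t = 8 h and t = 40 h the flow falls from 33 to 10 cfs over 8×4 h = 32 h.
Per-interval ratio K = (10/33)^(1/8) = 0.8614; K_d = K^(24/4) = 0.408.

K_d ≈ 0.408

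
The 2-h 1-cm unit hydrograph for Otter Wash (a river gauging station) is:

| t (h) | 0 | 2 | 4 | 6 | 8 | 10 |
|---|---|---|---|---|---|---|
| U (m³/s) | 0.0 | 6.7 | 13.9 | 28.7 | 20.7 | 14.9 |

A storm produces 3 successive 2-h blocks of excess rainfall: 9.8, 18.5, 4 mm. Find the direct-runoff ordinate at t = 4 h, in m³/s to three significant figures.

By discrete convolution, Q_j = Σ (P_i / 10 mm) · U_{j−i}.
At t = 4 h (j=2): Q = (9.8/10)·13.9 + (18.5/10)·6.7 + (4/10)·0.0 = 26.0 m³/s.

Q ≈ 26.0 m³/s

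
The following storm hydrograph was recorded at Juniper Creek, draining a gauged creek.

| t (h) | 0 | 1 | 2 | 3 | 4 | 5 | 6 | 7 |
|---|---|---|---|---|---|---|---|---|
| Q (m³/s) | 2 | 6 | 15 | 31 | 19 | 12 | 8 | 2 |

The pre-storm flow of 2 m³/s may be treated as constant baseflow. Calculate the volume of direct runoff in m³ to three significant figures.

Direct-runoff ordinates (Q − Q_b): 0.0, 4.0, 13.0, 29.0, 17.0, 10.0, 6.0, 0.0 m³/s.
ΣQ_DR = 79.00 m³/s.
With Δt = 1 h = 3600 s, V = ΣQ_DR · Δt = 79.00 × 3600 = 2.84 × 10^5 m³.

V ≈ 2.84 × 10^5 m³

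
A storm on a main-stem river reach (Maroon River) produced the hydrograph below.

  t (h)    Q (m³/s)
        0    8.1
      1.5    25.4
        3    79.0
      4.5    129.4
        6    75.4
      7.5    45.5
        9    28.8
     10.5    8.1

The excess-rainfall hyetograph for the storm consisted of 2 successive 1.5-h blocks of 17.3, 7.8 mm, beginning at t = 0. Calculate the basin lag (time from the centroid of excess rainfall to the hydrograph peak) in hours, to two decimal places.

t_L ≈ 3.28 h

Centroid of excess rainfall: t_c = Σ P_i·t̄_i / ΣP_i = 1.2161 h (block centres at 0.75, 2.25 h).
Hydrograph peak occurs at t = 4.5 h, so basin lag t_L = 4.5 − 1.2161 = 3.28 h.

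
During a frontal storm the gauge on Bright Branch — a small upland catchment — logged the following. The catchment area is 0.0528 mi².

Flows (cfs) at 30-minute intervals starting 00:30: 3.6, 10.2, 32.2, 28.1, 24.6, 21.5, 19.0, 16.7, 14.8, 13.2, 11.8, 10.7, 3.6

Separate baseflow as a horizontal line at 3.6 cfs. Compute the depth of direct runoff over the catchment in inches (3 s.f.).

d ≈ 2.39 in

Direct runoff: 0.0, 6.6, 28.6, 24.5, 21.0, 17.9, 15.4, 13.1, 11.2, 9.6, 8.2, 7.1, 0.0 cfs; ΣQ_DR = 163.2 cfs.
V = ΣQ_DR · Δt = 163.2 × 1800 s = 2.938 × 10^5 ft³.
Over A = 0.0528 mi², depth = V / A = 2.39 in.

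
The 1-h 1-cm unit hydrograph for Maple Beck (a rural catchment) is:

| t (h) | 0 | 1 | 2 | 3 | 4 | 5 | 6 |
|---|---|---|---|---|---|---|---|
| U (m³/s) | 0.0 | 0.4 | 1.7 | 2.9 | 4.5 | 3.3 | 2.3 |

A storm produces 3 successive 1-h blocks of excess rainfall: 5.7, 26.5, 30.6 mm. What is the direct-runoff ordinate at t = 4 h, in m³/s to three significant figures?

Q ≈ 15.5 m³/s

By discrete convolution, Q_j = Σ (P_i / 10 mm) · U_{j−i}.
At t = 4 h (j=4): Q = (5.7/10)·4.5 + (26.5/10)·2.9 + (30.6/10)·1.7 = 15.5 m³/s.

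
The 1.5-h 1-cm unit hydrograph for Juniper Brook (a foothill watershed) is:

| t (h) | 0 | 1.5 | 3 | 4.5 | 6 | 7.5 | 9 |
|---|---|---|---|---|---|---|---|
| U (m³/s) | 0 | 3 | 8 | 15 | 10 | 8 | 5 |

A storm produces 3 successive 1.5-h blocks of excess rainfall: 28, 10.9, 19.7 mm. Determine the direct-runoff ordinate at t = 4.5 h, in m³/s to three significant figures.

By discrete convolution, Q_j = Σ (P_i / 10 mm) · U_{j−i}.
At t = 4.5 h (j=3): Q = (28/10)·15 + (10.9/10)·8 + (19.7/10)·3 = 56.6 m³/s.

Q ≈ 56.6 m³/s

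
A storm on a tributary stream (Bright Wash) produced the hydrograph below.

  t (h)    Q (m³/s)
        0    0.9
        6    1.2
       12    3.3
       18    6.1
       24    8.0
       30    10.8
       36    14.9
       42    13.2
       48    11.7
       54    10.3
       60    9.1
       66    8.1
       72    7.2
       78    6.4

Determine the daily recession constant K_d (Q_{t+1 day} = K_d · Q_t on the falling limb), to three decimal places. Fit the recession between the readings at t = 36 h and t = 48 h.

Between t = 36 h and t = 48 h the flow falls from 14.9 to 11.7 m³/s over 2×6 h = 12 h.
Per-interval ratio K = (11.7/14.9)^(1/2) = 0.8861; K_d = K^(24/6) = 0.617.

K_d ≈ 0.617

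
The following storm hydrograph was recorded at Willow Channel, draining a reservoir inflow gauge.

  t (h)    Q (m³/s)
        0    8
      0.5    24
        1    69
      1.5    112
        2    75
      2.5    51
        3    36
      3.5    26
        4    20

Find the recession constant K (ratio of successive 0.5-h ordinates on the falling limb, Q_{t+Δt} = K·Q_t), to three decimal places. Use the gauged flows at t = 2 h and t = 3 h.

Using the recession-limb readings at t = 2 h and t = 3 h: Q falls from 75 to 36 m³/s over 2 intervals.
K = (Q₂/Q₁)^(1/2) = (36/75)^(1/2) = 0.693.

K ≈ 0.693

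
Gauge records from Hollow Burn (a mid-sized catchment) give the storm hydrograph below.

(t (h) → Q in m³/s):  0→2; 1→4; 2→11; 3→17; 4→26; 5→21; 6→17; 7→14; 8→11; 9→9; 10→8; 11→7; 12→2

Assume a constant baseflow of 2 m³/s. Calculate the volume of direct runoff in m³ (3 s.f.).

Direct-runoff ordinates (Q − Q_b): 0.0, 2.0, 9.0, 15.0, 24.0, 19.0, 15.0, 12.0, 9.0, 7.0, 6.0, 5.0, 0.0 m³/s.
ΣQ_DR = 123.0 m³/s.
With Δt = 1 h = 3600 s, V = ΣQ_DR · Δt = 123.0 × 3600 = 4.43 × 10^5 m³.

V ≈ 4.43 × 10^5 m³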